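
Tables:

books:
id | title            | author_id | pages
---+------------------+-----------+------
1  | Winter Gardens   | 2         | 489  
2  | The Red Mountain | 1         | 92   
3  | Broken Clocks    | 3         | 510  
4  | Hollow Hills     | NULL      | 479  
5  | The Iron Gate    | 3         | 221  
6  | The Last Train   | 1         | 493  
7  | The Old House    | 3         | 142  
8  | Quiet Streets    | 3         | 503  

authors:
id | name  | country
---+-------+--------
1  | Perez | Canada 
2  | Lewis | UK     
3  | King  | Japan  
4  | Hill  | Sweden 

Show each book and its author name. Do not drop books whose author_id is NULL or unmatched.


LEFT JOIN keeps every row from books (the left table); where author_id has no match in authors, the author columns become NULL. Walk through each book:
  - book 1 (Winter Gardens): author_id=2 -> matches Lewis
  - book 2 (The Red Mountain): author_id=1 -> matches Perez
  - book 3 (Broken Clocks): author_id=3 -> matches King
  - book 4 (Hollow Hills): author_id=NULL, no match -> kept with NULL
  - book 5 (The Iron Gate): author_id=3 -> matches King
  - book 6 (The Last Train): author_id=1 -> matches Perez
  - book 7 (The Old House): author_id=3 -> matches King
  - book 8 (Quiet Streets): author_id=3 -> matches King
All 8 rows appear; 1 has NULL author.

SQL:
SELECT a.title, b.name AS author
FROM books a
LEFT JOIN authors b ON a.author_id = b.id

Result:
title            | author
-----------------+-------
Winter Gardens   | Lewis 
The Red Mountain | Perez 
Broken Clocks    | King  
Hollow Hills     | NULL  
The Iron Gate    | King  
The Last Train   | Perez 
The Old House    | King  
Quiet Streets    | King  


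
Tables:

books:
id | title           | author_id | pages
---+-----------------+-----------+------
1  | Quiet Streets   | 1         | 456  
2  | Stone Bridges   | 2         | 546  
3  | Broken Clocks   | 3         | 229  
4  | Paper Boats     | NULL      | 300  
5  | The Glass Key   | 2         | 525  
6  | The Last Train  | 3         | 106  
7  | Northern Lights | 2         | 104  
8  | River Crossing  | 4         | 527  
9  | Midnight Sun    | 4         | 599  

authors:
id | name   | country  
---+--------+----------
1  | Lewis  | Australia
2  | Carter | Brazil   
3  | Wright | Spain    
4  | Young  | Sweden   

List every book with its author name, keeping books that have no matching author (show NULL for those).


LEFT JOIN keeps every row from books (the left table); where author_id has no match in authors, the author columns become NULL. Walk through each book:
  - book 1 (Quiet Streets): author_id=1 -> matches Lewis
  - book 2 (Stone Bridges): author_id=2 -> matches Carter
  - book 3 (Broken Clocks): author_id=3 -> matches Wright
  - book 4 (Paper Boats): author_id=NULL, no match -> kept with NULL
  - book 5 (The Glass Key): author_id=2 -> matches Carter
  - book 6 (The Last Train): author_id=3 -> matches Wright
  - book 7 (Northern Lights): author_id=2 -> matches Carter
  - book 8 (River Crossing): author_id=4 -> matches Young
  - book 9 (Midnight Sun): author_id=4 -> matches Young
All 9 rows appear; 1 has NULL author.

SQL:
SELECT a.title, b.name AS author
FROM books a
LEFT JOIN authors b ON a.author_id = b.id

Result:
title           | author
----------------+-------
Quiet Streets   | Lewis 
Stone Bridges   | Carter
Broken Clocks   | Wright
Paper Boats     | NULL  
The Glass Key   | Carter
The Last Train  | Wright
Northern Lights | Carter
River Crossing  | Young 
Midnight Sun    | Young 


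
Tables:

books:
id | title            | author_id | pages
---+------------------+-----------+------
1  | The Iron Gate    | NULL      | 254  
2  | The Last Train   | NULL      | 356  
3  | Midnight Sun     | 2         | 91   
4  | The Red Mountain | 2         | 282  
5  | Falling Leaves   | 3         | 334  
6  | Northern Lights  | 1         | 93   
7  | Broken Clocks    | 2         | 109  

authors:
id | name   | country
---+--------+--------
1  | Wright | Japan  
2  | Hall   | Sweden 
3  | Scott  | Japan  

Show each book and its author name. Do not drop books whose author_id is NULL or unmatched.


LEFT JOIN keeps every row from books (the left table); where author_id has no match in authors, the author columns become NULL. Walk through each book:
  - book 1 (The Iron Gate): author_id=NULL, no match -> kept with NULL
  - book 2 (The Last Train): author_id=NULL, no match -> kept with NULL
  - book 3 (Midnight Sun): author_id=2 -> matches Hall
  - book 4 (The Red Mountain): author_id=2 -> matches Hall
  - book 5 (Falling Leaves): author_id=3 -> matches Scott
  - book 6 (Northern Lights): author_id=1 -> matches Wright
  - book 7 (Broken Clocks): author_id=2 -> matches Hall
All 7 rows appear; 2 have NULL author.

SQL:
SELECT a.title, b.name AS author
FROM books a
LEFT JOIN authors b ON a.author_id = b.id

Result:
title            | author
-----------------+-------
The Iron Gate    | NULL  
The Last Train   | NULL  
Midnight Sun     | Hall  
The Red Mountain | Hall  
Falling Leaves   | Scott 
Northern Lights  | Wright
Broken Clocks    | Hall  


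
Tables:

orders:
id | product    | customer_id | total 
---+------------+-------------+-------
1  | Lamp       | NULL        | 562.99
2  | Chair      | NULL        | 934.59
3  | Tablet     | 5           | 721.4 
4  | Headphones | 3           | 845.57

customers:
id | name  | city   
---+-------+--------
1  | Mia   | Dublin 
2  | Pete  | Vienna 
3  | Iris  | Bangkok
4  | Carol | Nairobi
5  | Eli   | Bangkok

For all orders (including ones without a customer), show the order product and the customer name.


LEFT JOIN keeps every row from orders (the left table); where customer_id has no match in customers, the customer columns become NULL. Walk through each order:
  - order 1 (Lamp): customer_id=NULL, no match -> kept with NULL
  - order 2 (Chair): customer_id=NULL, no match -> kept with NULL
  - order 3 (Tablet): customer_id=5 -> matches Eli
  - order 4 (Headphones): customer_id=3 -> matches Iris
All 4 rows appear; 2 have NULL customer.

SQL:
SELECT a.product, b.name AS customer
FROM orders a
LEFT JOIN customers b ON a.customer_id = b.id

Result:
product    | customer
-----------+---------
Lamp       | NULL    
Chair      | NULL    
Tablet     | Eli     
Headphones | Iris    


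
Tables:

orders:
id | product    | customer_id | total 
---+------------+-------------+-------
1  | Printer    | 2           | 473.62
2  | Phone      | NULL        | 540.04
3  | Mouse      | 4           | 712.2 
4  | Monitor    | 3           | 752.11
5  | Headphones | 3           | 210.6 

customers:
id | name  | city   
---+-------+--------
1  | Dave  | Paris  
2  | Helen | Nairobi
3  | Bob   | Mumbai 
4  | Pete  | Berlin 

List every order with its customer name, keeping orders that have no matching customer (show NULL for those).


LEFT JOIN keeps every row from orders (the left table); where customer_id has no match in customers, the customer columns become NULL. Walk through each order:
  - order 1 (Printer): customer_id=2 -> matches Helen
  - order 2 (Phone): customer_id=NULL, no match -> kept with NULL
  - order 3 (Mouse): customer_id=4 -> matches Pete
  - order 4 (Monitor): customer_id=3 -> matches Bob
  - order 5 (Headphones): customer_id=3 -> matches Bob
All 5 rows appear; 1 has NULL customer.

SQL:
SELECT a.product, b.name AS customer
FROM orders a
LEFT JOIN customers b ON a.customer_id = b.id

Result:
product    | customer
-----------+---------
Printer    | Helen   
Phone      | NULL    
Mouse      | Pete    
Monitor    | Bob     
Headphones | Bob     


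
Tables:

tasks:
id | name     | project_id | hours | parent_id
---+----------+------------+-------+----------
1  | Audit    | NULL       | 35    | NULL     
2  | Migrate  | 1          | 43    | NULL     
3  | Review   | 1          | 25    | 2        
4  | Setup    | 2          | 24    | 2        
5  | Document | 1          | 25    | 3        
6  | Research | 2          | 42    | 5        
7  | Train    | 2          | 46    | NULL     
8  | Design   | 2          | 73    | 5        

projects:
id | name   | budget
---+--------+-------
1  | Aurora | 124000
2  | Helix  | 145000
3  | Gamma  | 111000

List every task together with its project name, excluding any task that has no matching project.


INNER JOIN keeps only tasks rows whose project_id matches an id in projects. Walk through each task:
  - task 1 (Audit): project_id=NULL, no match -> dropped
  - task 2 (Migrate): project_id=1 -> matches Aurora
  - task 3 (Review): project_id=1 -> matches Aurora
  - task 4 (Setup): project_id=2 -> matches Helix
  - task 5 (Document): project_id=1 -> matches Aurora
  - task 6 (Research): project_id=2 -> matches Helix
  - task 7 (Train): project_id=2 -> matches Helix
  - task 8 (Design): project_id=2 -> matches Helix
So 1 of 8 rows is dropped.

SQL:
SELECT a.name, b.name AS project
FROM tasks a
INNER JOIN projects b ON a.project_id = b.id

Result:
name     | project
---------+--------
Migrate  | Aurora 
Review   | Aurora 
Setup    | Helix  
Document | Aurora 
Research | Helix  
Train    | Helix  
Design   | Helix  


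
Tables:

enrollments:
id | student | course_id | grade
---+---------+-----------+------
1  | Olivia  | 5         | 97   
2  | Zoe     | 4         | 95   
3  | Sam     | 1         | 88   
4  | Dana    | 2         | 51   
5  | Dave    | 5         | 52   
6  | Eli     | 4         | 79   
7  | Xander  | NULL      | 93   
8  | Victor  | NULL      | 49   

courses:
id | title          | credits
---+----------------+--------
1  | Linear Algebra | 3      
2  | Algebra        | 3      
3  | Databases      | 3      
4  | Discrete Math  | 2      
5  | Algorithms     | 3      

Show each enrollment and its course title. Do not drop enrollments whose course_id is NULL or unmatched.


LEFT JOIN keeps every row from enrollments (the left table); where course_id has no match in courses, the course columns become NULL. Walk through each enrollment:
  - enrollment 1 (Olivia): course_id=5 -> matches Algorithms
  - enrollment 2 (Zoe): course_id=4 -> matches Discrete Math
  - enrollment 3 (Sam): course_id=1 -> matches Linear Algebra
  - enrollment 4 (Dana): course_id=2 -> matches Algebra
  - enrollment 5 (Dave): course_id=5 -> matches Algorithms
  - enrollment 6 (Eli): course_id=4 -> matches Discrete Math
  - enrollment 7 (Xander): course_id=NULL, no match -> kept with NULL
  - enrollment 8 (Victor): course_id=NULL, no match -> kept with NULL
All 8 rows appear; 2 have NULL course.

SQL:
SELECT a.student, b.title AS course
FROM enrollments a
LEFT JOIN courses b ON a.course_id = b.id

Result:
student | course        
--------+---------------
Olivia  | Algorithms    
Zoe     | Discrete Math 
Sam     | Linear Algebra
Dana    | Algebra       
Dave    | Algorithms    
Eli     | Discrete Math 
Xander  | NULL          
Victor  | NULL          


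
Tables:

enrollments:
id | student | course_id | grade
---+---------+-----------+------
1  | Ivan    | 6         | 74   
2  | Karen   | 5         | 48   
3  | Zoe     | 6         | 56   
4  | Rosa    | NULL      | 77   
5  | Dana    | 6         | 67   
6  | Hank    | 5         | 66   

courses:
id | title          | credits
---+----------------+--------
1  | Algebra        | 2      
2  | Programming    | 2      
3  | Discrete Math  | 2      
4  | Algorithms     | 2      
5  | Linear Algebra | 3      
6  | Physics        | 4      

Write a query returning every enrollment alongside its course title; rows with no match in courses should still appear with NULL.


LEFT JOIN keeps every row from enrollments (the left table); where course_id has no match in courses, the course columns become NULL. Walk through each enrollment:
  - enrollment 1 (Ivan): course_id=6 -> matches Physics
  - enrollment 2 (Karen): course_id=5 -> matches Linear Algebra
  - enrollment 3 (Zoe): course_id=6 -> matches Physics
  - enrollment 4 (Rosa): course_id=NULL, no match -> kept with NULL
  - enrollment 5 (Dana): course_id=6 -> matches Physics
  - enrollment 6 (Hank): course_id=5 -> matches Linear Algebra
All 6 rows appear; 1 has NULL course.

SQL:
SELECT a.student, b.title AS course
FROM enrollments a
LEFT JOIN courses b ON a.course_id = b.id

Result:
student | course        
--------+---------------
Ivan    | Physics       
Karen   | Linear Algebra
Zoe     | Physics       
Rosa    | NULL          
Dana    | Physics       
Hank    | Linear Algebra


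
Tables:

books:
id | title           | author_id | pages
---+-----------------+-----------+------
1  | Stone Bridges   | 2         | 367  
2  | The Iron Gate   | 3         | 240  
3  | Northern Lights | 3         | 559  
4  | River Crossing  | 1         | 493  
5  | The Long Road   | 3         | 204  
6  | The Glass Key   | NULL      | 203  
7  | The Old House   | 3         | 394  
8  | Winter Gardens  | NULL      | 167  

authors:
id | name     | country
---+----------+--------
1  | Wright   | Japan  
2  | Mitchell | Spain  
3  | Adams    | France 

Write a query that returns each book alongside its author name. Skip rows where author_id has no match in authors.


INNER JOIN keeps only books rows whose author_id matches an id in authors. Walk through each book:
  - book 1 (Stone Bridges): author_id=2 -> matches Mitchell
  - book 2 (The Iron Gate): author_id=3 -> matches Adams
  - book 3 (Northern Lights): author_id=3 -> matches Adams
  - book 4 (River Crossing): author_id=1 -> matches Wright
  - book 5 (The Long Road): author_id=3 -> matches Adams
  - book 6 (The Glass Key): author_id=NULL, no match -> dropped
  - book 7 (The Old House): author_id=3 -> matches Adams
  - book 8 (Winter Gardens): author_id=NULL, no match -> dropped
So 2 of 8 rows are dropped.

SQL:
SELECT a.title, b.name AS author
FROM books a
INNER JOIN authors b ON a.author_id = b.id

Result:
title           | author  
----------------+---------
Stone Bridges   | Mitchell
The Iron Gate   | Adams   
Northern Lights | Adams   
River Crossing  | Wright  
The Long Road   | Adams   
The Old House   | Adams   


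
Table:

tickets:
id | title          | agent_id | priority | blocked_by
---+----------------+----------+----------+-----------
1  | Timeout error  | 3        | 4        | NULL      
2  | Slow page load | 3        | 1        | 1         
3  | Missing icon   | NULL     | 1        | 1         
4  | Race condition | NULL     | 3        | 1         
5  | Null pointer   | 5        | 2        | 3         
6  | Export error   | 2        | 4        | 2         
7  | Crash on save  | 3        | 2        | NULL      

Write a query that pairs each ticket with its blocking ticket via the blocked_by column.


This is a self-join: tickets is joined to a second copy of itself, matching each row's blocked_by to another row's id. Use LEFT JOIN so rows with blocked_by=NULL are kept.
  - ticket 1 (Timeout error): blocked_by=NULL -> NULL
  - ticket 2 (Slow page load): blocked_by=1 -> Timeout error
  - ticket 3 (Missing icon): blocked_by=1 -> Timeout error
  - ticket 4 (Race condition): blocked_by=1 -> Timeout error
  - ticket 5 (Null pointer): blocked_by=3 -> Missing icon
  - ticket 6 (Export error): blocked_by=2 -> Slow page load
  - ticket 7 (Crash on save): blocked_by=NULL -> NULL

SQL:
SELECT a.title AS item, b.title AS blocked_by
FROM tickets a
LEFT JOIN tickets b ON a.blocked_by = b.id

Result:
item           | blocked_by    
---------------+---------------
Timeout error  | NULL          
Slow page load | Timeout error 
Missing icon   | Timeout error 
Race condition | Timeout error 
Null pointer   | Missing icon  
Export error   | Slow page load
Crash on save  | NULL          


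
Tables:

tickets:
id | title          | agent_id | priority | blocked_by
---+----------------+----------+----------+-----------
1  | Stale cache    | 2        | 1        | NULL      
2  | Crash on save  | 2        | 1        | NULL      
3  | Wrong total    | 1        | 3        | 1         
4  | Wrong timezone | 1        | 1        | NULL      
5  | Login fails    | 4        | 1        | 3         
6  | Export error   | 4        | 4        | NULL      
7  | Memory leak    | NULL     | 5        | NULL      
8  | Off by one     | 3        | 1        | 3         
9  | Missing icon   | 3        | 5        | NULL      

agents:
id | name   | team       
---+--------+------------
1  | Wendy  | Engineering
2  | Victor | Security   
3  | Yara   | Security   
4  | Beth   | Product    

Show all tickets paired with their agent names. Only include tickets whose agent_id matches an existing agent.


INNER JOIN keeps only tickets rows whose agent_id matches an id in agents. Walk through each ticket:
  - ticket 1 (Stale cache): agent_id=2 -> matches Victor
  - ticket 2 (Crash on save): agent_id=2 -> matches Victor
  - ticket 3 (Wrong total): agent_id=1 -> matches Wendy
  - ticket 4 (Wrong timezone): agent_id=1 -> matches Wendy
  - ticket 5 (Login fails): agent_id=4 -> matches Beth
  - ticket 6 (Export error): agent_id=4 -> matches Beth
  - ticket 7 (Memory leak): agent_id=NULL, no match -> dropped
  - ticket 8 (Off by one): agent_id=3 -> matches Yara
  - ticket 9 (Missing icon): agent_id=3 -> matches Yara
So 1 of 9 rows is dropped.

SQL:
SELECT a.title, b.name AS agent
FROM tickets a
INNER JOIN agents b ON a.agent_id = b.id

Result:
title          | agent 
---------------+-------
Stale cache    | Victor
Crash on save  | Victor
Wrong total    | Wendy 
Wrong timezone | Wendy 
Login fails    | Beth  
Export error   | Beth  
Off by one     | Yara  
Missing icon   | Yara  


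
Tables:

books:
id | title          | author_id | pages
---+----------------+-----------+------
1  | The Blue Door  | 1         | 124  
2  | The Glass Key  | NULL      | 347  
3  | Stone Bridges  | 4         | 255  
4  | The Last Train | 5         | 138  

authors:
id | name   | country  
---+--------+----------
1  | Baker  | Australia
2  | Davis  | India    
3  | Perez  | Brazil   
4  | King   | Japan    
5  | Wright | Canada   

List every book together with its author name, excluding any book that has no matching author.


INNER JOIN keeps only books rows whose author_id matches an id in authors. Walk through each book:
  - book 1 (The Blue Door): author_id=1 -> matches Baker
  - book 2 (The Glass Key): author_id=NULL, no match -> dropped
  - book 3 (Stone Bridges): author_id=4 -> matches King
  - book 4 (The Last Train): author_id=5 -> matches Wright
So 1 of 4 rows is dropped.

SQL:
SELECT a.title, b.name AS author
FROM books a
INNER JOIN authors b ON a.author_id = b.id

Result:
title          | author
---------------+-------
The Blue Door  | Baker 
Stone Bridges  | King  
The Last Train | Wright


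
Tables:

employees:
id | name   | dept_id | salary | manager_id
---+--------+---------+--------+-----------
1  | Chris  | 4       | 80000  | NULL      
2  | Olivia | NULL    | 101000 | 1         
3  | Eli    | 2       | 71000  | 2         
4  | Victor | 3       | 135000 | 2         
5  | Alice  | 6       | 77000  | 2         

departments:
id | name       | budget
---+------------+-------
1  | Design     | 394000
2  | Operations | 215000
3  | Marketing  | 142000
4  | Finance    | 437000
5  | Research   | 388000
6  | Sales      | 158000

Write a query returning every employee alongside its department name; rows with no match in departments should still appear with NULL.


LEFT JOIN keeps every row from employees (the left table); where dept_id has no match in departments, the department columns become NULL. Walk through each employee:
  - employee 1 (Chris): dept_id=4 -> matches Finance
  - employee 2 (Olivia): dept_id=NULL, no match -> kept with NULL
  - employee 3 (Eli): dept_id=2 -> matches Operations
  - employee 4 (Victor): dept_id=3 -> matches Marketing
  - employee 5 (Alice): dept_id=6 -> matches Sales
All 5 rows appear; 1 has NULL department.

SQL:
SELECT a.name, b.name AS department
FROM employees a
LEFT JOIN departments b ON a.dept_id = b.id

Result:
name   | department
-------+-----------
Chris  | Finance   
Olivia | NULL      
Eli    | Operations
Victor | Marketing 
Alice  | Sales     


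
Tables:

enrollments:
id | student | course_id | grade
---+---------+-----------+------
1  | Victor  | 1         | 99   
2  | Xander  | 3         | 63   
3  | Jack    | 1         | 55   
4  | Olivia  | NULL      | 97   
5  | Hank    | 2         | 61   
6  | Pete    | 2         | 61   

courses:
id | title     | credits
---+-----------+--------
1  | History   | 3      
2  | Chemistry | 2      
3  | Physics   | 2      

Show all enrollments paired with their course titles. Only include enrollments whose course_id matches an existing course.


INNER JOIN keeps only enrollments rows whose course_id matches an id in courses. Walk through each enrollment:
  - enrollment 1 (Victor): course_id=1 -> matches History
  - enrollment 2 (Xander): course_id=3 -> matches Physics
  - enrollment 3 (Jack): course_id=1 -> matches History
  - enrollment 4 (Olivia): course_id=NULL, no match -> dropped
  - enrollment 5 (Hank): course_id=2 -> matches Chemistry
  - enrollment 6 (Pete): course_id=2 -> matches Chemistry
So 1 of 6 rows is dropped.

SQL:
SELECT a.student, b.title AS course
FROM enrollments a
INNER JOIN courses b ON a.course_id = b.id

Result:
student | course   
--------+----------
Victor  | History  
Xander  | Physics  
Jack    | History  
Hank    | Chemistry
Pete    | Chemistry


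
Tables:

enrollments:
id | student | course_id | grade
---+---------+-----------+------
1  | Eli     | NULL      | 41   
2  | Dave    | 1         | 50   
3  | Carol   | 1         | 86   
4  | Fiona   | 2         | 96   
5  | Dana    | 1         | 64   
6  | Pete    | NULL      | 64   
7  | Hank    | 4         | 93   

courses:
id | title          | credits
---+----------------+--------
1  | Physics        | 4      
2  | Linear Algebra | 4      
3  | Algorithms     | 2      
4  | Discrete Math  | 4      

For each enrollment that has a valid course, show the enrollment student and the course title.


INNER JOIN keeps only enrollments rows whose course_id matches an id in courses. Walk through each enrollment:
  - enrollment 1 (Eli): course_id=NULL, no match -> dropped
  - enrollment 2 (Dave): course_id=1 -> matches Physics
  - enrollment 3 (Carol): course_id=1 -> matches Physics
  - enrollment 4 (Fiona): course_id=2 -> matches Linear Algebra
  - enrollment 5 (Dana): course_id=1 -> matches Physics
  - enrollment 6 (Pete): course_id=NULL, no match -> dropped
  - enrollment 7 (Hank): course_id=4 -> matches Discrete Math
So 2 of 7 rows are dropped.

SQL:
SELECT a.student, b.title AS course
FROM enrollments a
INNER JOIN courses b ON a.course_id = b.id

Result:
student | course        
--------+---------------
Dave    | Physics       
Carol   | Physics       
Fiona   | Linear Algebra
Dana    | Physics       
Hank    | Discrete Math 


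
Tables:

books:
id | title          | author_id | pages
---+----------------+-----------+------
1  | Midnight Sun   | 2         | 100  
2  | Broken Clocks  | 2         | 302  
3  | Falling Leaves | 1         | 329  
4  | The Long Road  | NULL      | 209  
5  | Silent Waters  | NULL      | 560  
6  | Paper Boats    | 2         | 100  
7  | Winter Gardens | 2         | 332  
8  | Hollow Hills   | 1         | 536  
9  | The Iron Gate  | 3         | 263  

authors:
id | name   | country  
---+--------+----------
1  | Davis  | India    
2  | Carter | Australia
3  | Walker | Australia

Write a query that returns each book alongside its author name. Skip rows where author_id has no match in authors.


INNER JOIN keeps only books rows whose author_id matches an id in authors. Walk through each book:
  - book 1 (Midnight Sun): author_id=2 -> matches Carter
  - book 2 (Broken Clocks): author_id=2 -> matches Carter
  - book 3 (Falling Leaves): author_id=1 -> matches Davis
  - book 4 (The Long Road): author_id=NULL, no match -> dropped
  - book 5 (Silent Waters): author_id=NULL, no match -> dropped
  - book 6 (Paper Boats): author_id=2 -> matches Carter
  - book 7 (Winter Gardens): author_id=2 -> matches Carter
  - book 8 (Hollow Hills): author_id=1 -> matches Davis
  - book 9 (The Iron Gate): author_id=3 -> matches Walker
So 2 of 9 rows are dropped.

SQL:
SELECT a.title, b.name AS author
FROM books a
INNER JOIN authors b ON a.author_id = b.id

Result:
title          | author
---------------+-------
Midnight Sun   | Carter
Broken Clocks  | Carter
Falling Leaves | Davis 
Paper Boats    | Carter
Winter Gardens | Carter
Hollow Hills   | Davis 
The Iron Gate  | Walker


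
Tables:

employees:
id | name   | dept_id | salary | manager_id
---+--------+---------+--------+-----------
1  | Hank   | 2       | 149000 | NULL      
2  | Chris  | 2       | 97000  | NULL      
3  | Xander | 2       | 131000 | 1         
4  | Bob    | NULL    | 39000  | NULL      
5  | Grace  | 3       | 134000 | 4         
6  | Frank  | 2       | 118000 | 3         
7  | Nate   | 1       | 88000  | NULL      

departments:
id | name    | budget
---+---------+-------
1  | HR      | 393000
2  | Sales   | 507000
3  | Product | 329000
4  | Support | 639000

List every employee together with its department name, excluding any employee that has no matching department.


INNER JOIN keeps only employees rows whose dept_id matches an id in departments. Walk through each employee:
  - employee 1 (Hank): dept_id=2 -> matches Sales
  - employee 2 (Chris): dept_id=2 -> matches Sales
  - employee 3 (Xander): dept_id=2 -> matches Sales
  - employee 4 (Bob): dept_id=NULL, no match -> dropped
  - employee 5 (Grace): dept_id=3 -> matches Product
  - employee 6 (Frank): dept_id=2 -> matches Sales
  - employee 7 (Nate): dept_id=1 -> matches HR
So 1 of 7 rows is dropped.

SQL:
SELECT a.name, b.name AS department
FROM employees a
INNER JOIN departments b ON a.dept_id = b.id

Result:
name   | department
-------+-----------
Hank   | Sales     
Chris  | Sales     
Xander | Sales     
Grace  | Product   
Frank  | Sales     
Nate   | HR        


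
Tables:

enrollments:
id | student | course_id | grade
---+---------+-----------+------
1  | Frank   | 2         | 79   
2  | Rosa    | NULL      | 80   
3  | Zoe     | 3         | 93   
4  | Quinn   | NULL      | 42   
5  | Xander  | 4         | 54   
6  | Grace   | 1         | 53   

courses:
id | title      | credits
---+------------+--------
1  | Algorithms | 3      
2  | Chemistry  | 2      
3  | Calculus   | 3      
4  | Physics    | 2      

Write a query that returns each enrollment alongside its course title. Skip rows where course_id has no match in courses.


INNER JOIN keeps only enrollments rows whose course_id matches an id in courses. Walk through each enrollment:
  - enrollment 1 (Frank): course_id=2 -> matches Chemistry
  - enrollment 2 (Rosa): course_id=NULL, no match -> dropped
  - enrollment 3 (Zoe): course_id=3 -> matches Calculus
  - enrollment 4 (Quinn): course_id=NULL, no match -> dropped
  - enrollment 5 (Xander): course_id=4 -> matches Physics
  - enrollment 6 (Grace): course_id=1 -> matches Algorithms
So 2 of 6 rows are dropped.

SQL:
SELECT a.student, b.title AS course
FROM enrollments a
INNER JOIN courses b ON a.course_id = b.id

Result:
student | course    
--------+-----------
Frank   | Chemistry 
Zoe     | Calculus  
Xander  | Physics   
Grace   | Algorithms


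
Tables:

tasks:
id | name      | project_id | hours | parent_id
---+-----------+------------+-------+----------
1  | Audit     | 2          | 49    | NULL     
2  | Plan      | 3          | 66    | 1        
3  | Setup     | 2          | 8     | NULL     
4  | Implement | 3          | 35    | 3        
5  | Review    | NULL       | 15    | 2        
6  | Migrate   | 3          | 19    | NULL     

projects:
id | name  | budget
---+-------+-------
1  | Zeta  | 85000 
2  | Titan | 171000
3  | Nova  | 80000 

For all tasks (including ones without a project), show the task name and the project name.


LEFT JOIN keeps every row from tasks (the left table); where project_id has no match in projects, the project columns become NULL. Walk through each task:
  - task 1 (Audit): project_id=2 -> matches Titan
  - task 2 (Plan): project_id=3 -> matches Nova
  - task 3 (Setup): project_id=2 -> matches Titan
  - task 4 (Implement): project_id=3 -> matches Nova
  - task 5 (Review): project_id=NULL, no match -> kept with NULL
  - task 6 (Migrate): project_id=3 -> matches Nova
All 6 rows appear; 1 has NULL project.

SQL:
SELECT a.name, b.name AS project
FROM tasks a
LEFT JOIN projects b ON a.project_id = b.id

Result:
name      | project
----------+--------
Audit     | Titan  
Plan      | Nova   
Setup     | Titan  
Implement | Nova   
Review    | NULL   
Migrate   | Nova   


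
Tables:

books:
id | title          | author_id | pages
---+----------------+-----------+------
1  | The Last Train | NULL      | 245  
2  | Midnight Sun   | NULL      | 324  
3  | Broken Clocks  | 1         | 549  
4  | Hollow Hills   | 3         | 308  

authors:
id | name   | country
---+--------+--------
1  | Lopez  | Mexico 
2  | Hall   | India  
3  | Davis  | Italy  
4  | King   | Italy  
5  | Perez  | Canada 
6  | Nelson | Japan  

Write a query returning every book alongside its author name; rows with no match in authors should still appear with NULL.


LEFT JOIN keeps every row from books (the left table); where author_id has no match in authors, the author columns become NULL. Walk through each book:
  - book 1 (The Last Train): author_id=NULL, no match -> kept with NULL
  - book 2 (Midnight Sun): author_id=NULL, no match -> kept with NULL
  - book 3 (Broken Clocks): author_id=1 -> matches Lopez
  - book 4 (Hollow Hills): author_id=3 -> matches Davis
All 4 rows appear; 2 have NULL author.

SQL:
SELECT a.title, b.name AS author
FROM books a
LEFT JOIN authors b ON a.author_id = b.id

Result:
title          | author
---------------+-------
The Last Train | NULL  
Midnight Sun   | NULL  
Broken Clocks  | Lopez 
Hollow Hills   | Davis 


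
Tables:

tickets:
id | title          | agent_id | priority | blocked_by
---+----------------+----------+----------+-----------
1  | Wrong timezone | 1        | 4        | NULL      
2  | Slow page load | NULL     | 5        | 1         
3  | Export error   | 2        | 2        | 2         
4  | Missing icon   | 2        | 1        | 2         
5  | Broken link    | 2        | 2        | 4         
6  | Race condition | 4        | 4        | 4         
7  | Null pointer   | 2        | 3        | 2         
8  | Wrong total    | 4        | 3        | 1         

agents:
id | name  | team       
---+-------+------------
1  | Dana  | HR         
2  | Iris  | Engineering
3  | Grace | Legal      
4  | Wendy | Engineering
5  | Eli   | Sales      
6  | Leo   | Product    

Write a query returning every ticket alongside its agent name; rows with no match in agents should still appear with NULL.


LEFT JOIN keeps every row from tickets (the left table); where agent_id has no match in agents, the agent columns become NULL. Walk through each ticket:
  - ticket 1 (Wrong timezone): agent_id=1 -> matches Dana
  - ticket 2 (Slow page load): agent_id=NULL, no match -> kept with NULL
  - ticket 3 (Export error): agent_id=2 -> matches Iris
  - ticket 4 (Missing icon): agent_id=2 -> matches Iris
  - ticket 5 (Broken link): agent_id=2 -> matches Iris
  - ticket 6 (Race condition): agent_id=4 -> matches Wendy
  - ticket 7 (Null pointer): agent_id=2 -> matches Iris
  - ticket 8 (Wrong total): agent_id=4 -> matches Wendy
All 8 rows appear; 1 has NULL agent.

SQL:
SELECT a.title, b.name AS agent
FROM tickets a
LEFT JOIN agents b ON a.agent_id = b.id

Result:
title          | agent
---------------+------
Wrong timezone | Dana 
Slow page load | NULL 
Export error   | Iris 
Missing icon   | Iris 
Broken link    | Iris 
Race condition | Wendy
Null pointer   | Iris 
Wrong total    | Wendy


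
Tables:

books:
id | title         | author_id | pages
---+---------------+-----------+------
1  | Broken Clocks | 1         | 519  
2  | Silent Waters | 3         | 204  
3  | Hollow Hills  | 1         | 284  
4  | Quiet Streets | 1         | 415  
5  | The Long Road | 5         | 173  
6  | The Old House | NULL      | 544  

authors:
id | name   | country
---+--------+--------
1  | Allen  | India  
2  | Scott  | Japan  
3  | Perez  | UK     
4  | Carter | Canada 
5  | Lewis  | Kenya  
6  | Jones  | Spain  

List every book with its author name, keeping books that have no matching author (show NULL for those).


LEFT JOIN keeps every row from books (the left table); where author_id has no match in authors, the author columns become NULL. Walk through each book:
  - book 1 (Broken Clocks): author_id=1 -> matches Allen
  - book 2 (Silent Waters): author_id=3 -> matches Perez
  - book 3 (Hollow Hills): author_id=1 -> matches Allen
  - book 4 (Quiet Streets): author_id=1 -> matches Allen
  - book 5 (The Long Road): author_id=5 -> matches Lewis
  - book 6 (The Old House): author_id=NULL, no match -> kept with NULL
All 6 rows appear; 1 has NULL author.

SQL:
SELECT a.title, b.name AS author
FROM books a
LEFT JOIN authors b ON a.author_id = b.id

Result:
title         | author
--------------+-------
Broken Clocks | Allen 
Silent Waters | Perez 
Hollow Hills  | Allen 
Quiet Streets | Allen 
The Long Road | Lewis 
The Old House | NULL  


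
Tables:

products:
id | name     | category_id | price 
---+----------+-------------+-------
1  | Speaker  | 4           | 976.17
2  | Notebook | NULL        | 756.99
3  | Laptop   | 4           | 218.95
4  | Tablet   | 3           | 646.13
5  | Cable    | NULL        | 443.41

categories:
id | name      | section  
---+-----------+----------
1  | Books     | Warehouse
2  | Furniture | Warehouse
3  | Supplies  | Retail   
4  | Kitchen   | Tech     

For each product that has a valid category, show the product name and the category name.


INNER JOIN keeps only products rows whose category_id matches an id in categories. Walk through each product:
  - product 1 (Speaker): category_id=4 -> matches Kitchen
  - product 2 (Notebook): category_id=NULL, no match -> dropped
  - product 3 (Laptop): category_id=4 -> matches Kitchen
  - product 4 (Tablet): category_id=3 -> matches Supplies
  - product 5 (Cable): category_id=NULL, no match -> dropped
So 2 of 5 rows are dropped.

SQL:
SELECT a.name, b.name AS category
FROM products a
INNER JOIN categories b ON a.category_id = b.id

Result:
name    | category
--------+---------
Speaker | Kitchen 
Laptop  | Kitchen 
Tablet  | Supplies


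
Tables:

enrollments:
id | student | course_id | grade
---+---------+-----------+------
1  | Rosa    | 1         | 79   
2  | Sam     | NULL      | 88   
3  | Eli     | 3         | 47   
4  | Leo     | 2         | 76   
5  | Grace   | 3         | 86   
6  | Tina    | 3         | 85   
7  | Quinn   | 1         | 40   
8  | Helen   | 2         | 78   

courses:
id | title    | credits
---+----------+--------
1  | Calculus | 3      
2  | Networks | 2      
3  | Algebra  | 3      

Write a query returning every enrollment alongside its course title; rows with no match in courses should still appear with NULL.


LEFT JOIN keeps every row from enrollments (the left table); where course_id has no match in courses, the course columns become NULL. Walk through each enrollment:
  - enrollment 1 (Rosa): course_id=1 -> matches Calculus
  - enrollment 2 (Sam): course_id=NULL, no match -> kept with NULL
  - enrollment 3 (Eli): course_id=3 -> matches Algebra
  - enrollment 4 (Leo): course_id=2 -> matches Networks
  - enrollment 5 (Grace): course_id=3 -> matches Algebra
  - enrollment 6 (Tina): course_id=3 -> matches Algebra
  - enrollment 7 (Quinn): course_id=1 -> matches Calculus
  - enrollment 8 (Helen): course_id=2 -> matches Networks
All 8 rows appear; 1 has NULL course.

SQL:
SELECT a.student, b.title AS course
FROM enrollments a
LEFT JOIN courses b ON a.course_id = b.id

Result:
student | course  
--------+---------
Rosa    | Calculus
Sam     | NULL    
Eli     | Algebra 
Leo     | Networks
Grace   | Algebra 
Tina    | Algebra 
Quinn   | Calculus
Helen   | Networks


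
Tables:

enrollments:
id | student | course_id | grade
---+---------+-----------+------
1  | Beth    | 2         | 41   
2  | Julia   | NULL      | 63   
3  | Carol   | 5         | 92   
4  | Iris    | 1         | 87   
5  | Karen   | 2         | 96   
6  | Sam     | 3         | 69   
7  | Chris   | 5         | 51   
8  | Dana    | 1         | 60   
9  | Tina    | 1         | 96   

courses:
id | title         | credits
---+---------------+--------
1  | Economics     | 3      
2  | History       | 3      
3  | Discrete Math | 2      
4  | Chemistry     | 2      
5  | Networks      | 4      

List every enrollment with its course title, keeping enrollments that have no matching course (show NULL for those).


LEFT JOIN keeps every row from enrollments (the left table); where course_id has no match in courses, the course columns become NULL. Walk through each enrollment:
  - enrollment 1 (Beth): course_id=2 -> matches History
  - enrollment 2 (Julia): course_id=NULL, no match -> kept with NULL
  - enrollment 3 (Carol): course_id=5 -> matches Networks
  - enrollment 4 (Iris): course_id=1 -> matches Economics
  - enrollment 5 (Karen): course_id=2 -> matches History
  - enrollment 6 (Sam): course_id=3 -> matches Discrete Math
  - enrollment 7 (Chris): course_id=5 -> matches Networks
  - enrollment 8 (Dana): course_id=1 -> matches Economics
  - enrollment 9 (Tina): course_id=1 -> matches Economics
All 9 rows appear; 1 has NULL course.

SQL:
SELECT a.student, b.title AS course
FROM enrollments a
LEFT JOIN courses b ON a.course_id = b.id

Result:
student | course       
--------+--------------
Beth    | History      
Julia   | NULL         
Carol   | Networks     
Iris    | Economics    
Karen   | History      
Sam     | Discrete Math
Chris   | Networks     
Dana    | Economics    
Tina    | Economics    


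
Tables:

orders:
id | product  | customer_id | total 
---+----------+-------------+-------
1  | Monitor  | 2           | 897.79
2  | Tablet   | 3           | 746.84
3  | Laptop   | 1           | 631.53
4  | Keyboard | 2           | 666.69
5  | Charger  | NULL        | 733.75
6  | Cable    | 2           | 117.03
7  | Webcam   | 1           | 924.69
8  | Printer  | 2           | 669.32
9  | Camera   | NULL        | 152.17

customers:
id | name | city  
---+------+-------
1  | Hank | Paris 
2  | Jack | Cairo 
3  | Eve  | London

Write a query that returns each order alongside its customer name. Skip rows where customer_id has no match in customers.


INNER JOIN keeps only orders rows whose customer_id matches an id in customers. Walk through each order:
  - order 1 (Monitor): customer_id=2 -> matches Jack
  - order 2 (Tablet): customer_id=3 -> matches Eve
  - order 3 (Laptop): customer_id=1 -> matches Hank
  - order 4 (Keyboard): customer_id=2 -> matches Jack
  - order 5 (Charger): customer_id=NULL, no match -> dropped
  - order 6 (Cable): customer_id=2 -> matches Jack
  - order 7 (Webcam): customer_id=1 -> matches Hank
  - order 8 (Printer): customer_id=2 -> matches Jack
  - order 9 (Camera): customer_id=NULL, no match -> dropped
So 2 of 9 rows are dropped.

SQL:
SELECT a.product, b.name AS customer
FROM orders a
INNER JOIN customers b ON a.customer_id = b.id

Result:
product  | customer
---------+---------
Monitor  | Jack    
Tablet   | Eve     
Laptop   | Hank    
Keyboard | Jack    
Cable    | Jack    
Webcam   | Hank    
Printer  | Jack    


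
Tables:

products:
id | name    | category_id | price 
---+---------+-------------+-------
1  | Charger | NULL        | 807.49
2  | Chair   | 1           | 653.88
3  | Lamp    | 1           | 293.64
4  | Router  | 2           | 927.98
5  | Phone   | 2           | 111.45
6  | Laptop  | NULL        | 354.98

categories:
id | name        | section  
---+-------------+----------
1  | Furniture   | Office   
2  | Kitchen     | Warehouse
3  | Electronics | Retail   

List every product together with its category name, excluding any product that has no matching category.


INNER JOIN keeps only products rows whose category_id matches an id in categories. Walk through each product:
  - product 1 (Charger): category_id=NULL, no match -> dropped
  - product 2 (Chair): category_id=1 -> matches Furniture
  - product 3 (Lamp): category_id=1 -> matches Furniture
  - product 4 (Router): category_id=2 -> matches Kitchen
  - product 5 (Phone): category_id=2 -> matches Kitchen
  - product 6 (Laptop): category_id=NULL, no match -> dropped
So 2 of 6 rows are dropped.

SQL:
SELECT a.name, b.name AS category
FROM products a
INNER JOIN categories b ON a.category_id = b.id

Result:
name   | category 
-------+----------
Chair  | Furniture
Lamp   | Furniture
Router | Kitchen  
Phone  | Kitchen  
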